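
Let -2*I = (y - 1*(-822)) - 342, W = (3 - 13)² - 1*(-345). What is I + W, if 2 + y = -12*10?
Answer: 266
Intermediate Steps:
y = -122 (y = -2 - 12*10 = -2 - 120 = -122)
W = 445 (W = (-10)² + 345 = 100 + 345 = 445)
I = -179 (I = -((-122 - 1*(-822)) - 342)/2 = -((-122 + 822) - 342)/2 = -(700 - 342)/2 = -½*358 = -179)
I + W = -179 + 445 = 266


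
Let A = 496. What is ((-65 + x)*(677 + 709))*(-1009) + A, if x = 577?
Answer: -716018192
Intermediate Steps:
((-65 + x)*(677 + 709))*(-1009) + A = ((-65 + 577)*(677 + 709))*(-1009) + 496 = (512*1386)*(-1009) + 496 = 709632*(-1009) + 496 = -716018688 + 496 = -716018192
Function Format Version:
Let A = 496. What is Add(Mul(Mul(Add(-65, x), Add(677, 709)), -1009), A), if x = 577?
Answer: -716018192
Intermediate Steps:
Add(Mul(Mul(Add(-65, x), Add(677, 709)), -1009), A) = Add(Mul(Mul(Add(-65, 577), Add(677, 709)), -1009), 496) = Add(Mul(Mul(512, 1386), -1009), 496) = Add(Mul(709632, -1009), 496) = Add(-716018688, 496) = -716018192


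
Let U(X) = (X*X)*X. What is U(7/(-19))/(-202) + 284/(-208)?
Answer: -49176971/36023468 ≈ -1.3651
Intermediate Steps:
U(X) = X**3 (U(X) = X**2*X = X**3)
U(7/(-19))/(-202) + 284/(-208) = (7/(-19))**3/(-202) + 284/(-208) = (7*(-1/19))**3*(-1/202) + 284*(-1/208) = (-7/19)**3*(-1/202) - 71/52 = -343/6859*(-1/202) - 71/52 = 343/1385518 - 71/52 = -49176971/36023468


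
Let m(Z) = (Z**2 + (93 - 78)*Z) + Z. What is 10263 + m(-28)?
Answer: 10599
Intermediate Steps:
m(Z) = Z**2 + 16*Z (m(Z) = (Z**2 + 15*Z) + Z = Z**2 + 16*Z)
10263 + m(-28) = 10263 - 28*(16 - 28) = 10263 - 28*(-12) = 10263 + 336 = 10599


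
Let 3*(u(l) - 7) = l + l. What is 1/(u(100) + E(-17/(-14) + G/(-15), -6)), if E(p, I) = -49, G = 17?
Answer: 3/74 ≈ 0.040541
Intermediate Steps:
u(l) = 7 + 2*l/3 (u(l) = 7 + (l + l)/3 = 7 + (2*l)/3 = 7 + 2*l/3)
1/(u(100) + E(-17/(-14) + G/(-15), -6)) = 1/((7 + (2/3)*100) - 49) = 1/((7 + 200/3) - 49) = 1/(221/3 - 49) = 1/(74/3) = 3/74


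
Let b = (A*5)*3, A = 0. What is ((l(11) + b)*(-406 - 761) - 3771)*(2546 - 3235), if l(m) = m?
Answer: 11442912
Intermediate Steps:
b = 0 (b = (0*5)*3 = 0*3 = 0)
((l(11) + b)*(-406 - 761) - 3771)*(2546 - 3235) = ((11 + 0)*(-406 - 761) - 3771)*(2546 - 3235) = (11*(-1167) - 3771)*(-689) = (-12837 - 3771)*(-689) = -16608*(-689) = 11442912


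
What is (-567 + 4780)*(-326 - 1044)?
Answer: -5771810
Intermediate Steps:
(-567 + 4780)*(-326 - 1044) = 4213*(-1370) = -5771810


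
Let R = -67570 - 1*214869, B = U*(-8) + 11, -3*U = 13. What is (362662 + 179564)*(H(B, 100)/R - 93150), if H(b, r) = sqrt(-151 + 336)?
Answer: -50508351900 - 542226*sqrt(185)/282439 ≈ -5.0508e+10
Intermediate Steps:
U = -13/3 (U = -1/3*13 = -13/3 ≈ -4.3333)
B = 137/3 (B = -13/3*(-8) + 11 = 104/3 + 11 = 137/3 ≈ 45.667)
H(b, r) = sqrt(185)
R = -282439 (R = -67570 - 214869 = -282439)
(362662 + 179564)*(H(B, 100)/R - 93150) = (362662 + 179564)*(sqrt(185)/(-282439) - 93150) = 542226*(sqrt(185)*(-1/282439) - 93150) = 542226*(-sqrt(185)/282439 - 93150) = 542226*(-93150 - sqrt(185)/282439) = -50508351900 - 542226*sqrt(185)/282439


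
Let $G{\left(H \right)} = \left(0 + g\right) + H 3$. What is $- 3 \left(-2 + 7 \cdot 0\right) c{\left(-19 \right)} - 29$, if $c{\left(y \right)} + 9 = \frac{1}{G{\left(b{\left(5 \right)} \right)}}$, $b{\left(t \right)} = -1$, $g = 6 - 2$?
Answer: $-77$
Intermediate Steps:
$g = 4$
$G{\left(H \right)} = 4 + 3 H$ ($G{\left(H \right)} = \left(0 + 4\right) + H 3 = 4 + 3 H$)
$c{\left(y \right)} = -8$ ($c{\left(y \right)} = -9 + \frac{1}{4 + 3 \left(-1\right)} = -9 + \frac{1}{4 - 3} = -9 + 1^{-1} = -9 + 1 = -8$)
$- 3 \left(-2 + 7 \cdot 0\right) c{\left(-19 \right)} - 29 = - 3 \left(-2 + 7 \cdot 0\right) \left(-8\right) - 29 = - 3 \left(-2 + 0\right) \left(-8\right) - 29 = \left(-3\right) \left(-2\right) \left(-8\right) - 29 = 6 \left(-8\right) - 29 = -48 - 29 = -77$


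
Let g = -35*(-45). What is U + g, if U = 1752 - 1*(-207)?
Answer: 3534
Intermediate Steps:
U = 1959 (U = 1752 + 207 = 1959)
g = 1575
U + g = 1959 + 1575 = 3534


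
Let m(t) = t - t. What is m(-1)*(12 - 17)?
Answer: 0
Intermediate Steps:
m(t) = 0
m(-1)*(12 - 17) = 0*(12 - 17) = 0*(-5) = 0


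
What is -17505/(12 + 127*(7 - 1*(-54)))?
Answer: -17505/7759 ≈ -2.2561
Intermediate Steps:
-17505/(12 + 127*(7 - 1*(-54))) = -17505/(12 + 127*(7 + 54)) = -17505/(12 + 127*61) = -17505/(12 + 7747) = -17505/7759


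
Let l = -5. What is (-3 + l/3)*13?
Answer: -182/3 ≈ -60.667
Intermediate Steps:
(-3 + l/3)*13 = (-3 - 5/3)*13 = -14/3*13 = -182/3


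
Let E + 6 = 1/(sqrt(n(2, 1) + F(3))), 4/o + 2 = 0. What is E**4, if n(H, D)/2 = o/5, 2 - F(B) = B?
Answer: (18 + I*sqrt(5))**4/81 ≈ 1176.3 + 634.05*I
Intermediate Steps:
o = -2 (o = 4/(-2 + 0) = 4/(-2) = 4*(-1/2) = -2)
F(B) = 2 - B
n(H, D) = -4/5 (n(H, D) = 2*(-2/5) = -4/5)
E = -6 - I*sqrt(5)/3 (E = -6 + 1/(sqrt(-4/5 + (2 - 1*3))) = -6 + 1/(sqrt(-4/5 + (2 - 3))) = -6 + 1/(sqrt(-4/5 - 1)) = -6 + 1/(sqrt(-9/5)) = -6 + 1/(3*I*sqrt(5)/5) = -6 - I*sqrt(5)/3 ≈ -6.0 - 0.74536*I)
E**4 = (-6 - I*sqrt(5)/3)**4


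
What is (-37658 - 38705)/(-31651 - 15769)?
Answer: 76363/47420 ≈ 1.6104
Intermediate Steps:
(-37658 - 38705)/(-31651 - 15769) = -76363/(-47420) = -76363*(-1/47420) = 76363/47420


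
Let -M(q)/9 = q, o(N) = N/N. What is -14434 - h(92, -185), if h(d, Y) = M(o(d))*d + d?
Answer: -13698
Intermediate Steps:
o(N) = 1
M(q) = -9*q
h(d, Y) = -8*d (h(d, Y) = (-9*1)*d + d = -9*d + d = -8*d)
-14434 - h(92, -185) = -14434 - (-8)*92 = -14434 - 1*(-736) = -14434 + 736 = -13698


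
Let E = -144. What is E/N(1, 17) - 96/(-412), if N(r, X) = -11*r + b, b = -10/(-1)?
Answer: 14856/103 ≈ 144.23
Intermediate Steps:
b = 10 (b = -10*(-1) = 10)
N(r, X) = 10 - 11*r (N(r, X) = -11*r + 10 = 10 - 11*r)
E/N(1, 17) - 96/(-412) = -144/(10 - 11*1) - 96/(-412) = -144/(10 - 11) - 96*(-1/412) = -144/(-1) + 24/103 = -144*(-1) + 24/103 = 144 + 24/103 = 14856/103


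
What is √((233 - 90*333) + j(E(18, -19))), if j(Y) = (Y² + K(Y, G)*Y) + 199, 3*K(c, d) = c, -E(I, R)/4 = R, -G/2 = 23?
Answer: I*√196530/3 ≈ 147.77*I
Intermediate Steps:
G = -46 (G = -2*23 = -46)
E(I, R) = -4*R
K(c, d) = c/3
j(Y) = 199 + 4*Y²/3 (j(Y) = (Y² + (Y/3)*Y) + 199 = (Y² + Y²/3) + 199 = 4*Y²/3 + 199 = 199 + 4*Y²/3)
√((233 - 90*333) + j(E(18, -19))) = √((233 - 90*333) + (199 + 4*(-4*(-19))²/3)) = √((233 - 29970) + (199 + (4/3)*76²)) = √(-29737 + (199 + (4/3)*5776)) = √(-29737 + (199 + 23104/3)) = √(-29737 + 23701/3) = √(-65510/3) = I*√196530/3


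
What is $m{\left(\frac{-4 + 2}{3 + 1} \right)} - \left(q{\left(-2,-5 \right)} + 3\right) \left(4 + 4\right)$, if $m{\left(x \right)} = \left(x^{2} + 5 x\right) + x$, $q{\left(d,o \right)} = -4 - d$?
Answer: $- \frac{43}{4} \approx -10.75$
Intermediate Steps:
$m{\left(x \right)} = x^{2} + 6 x$
$m{\left(\frac{-4 + 2}{3 + 1} \right)} - \left(q{\left(-2,-5 \right)} + 3\right) \left(4 + 4\right) = \frac{-4 + 2}{3 + 1} \left(6 + \frac{-4 + 2}{3 + 1}\right) - \left(\left(-4 - -2\right) + 3\right) \left(4 + 4\right) = - \frac{2}{4} \left(6 - \frac{2}{4}\right) - \left(\left(-4 + 2\right) + 3\right) 8 = \left(-2\right) \frac{1}{4} \left(6 - \frac{1}{2}\right) - \left(-2 + 3\right) 8 = - \frac{6 - \frac{1}{2}}{2} - 1 \cdot 8 = \left(- \frac{1}{2}\right) \frac{11}{2} - 8 = - \frac{11}{4} - 8 = - \frac{43}{4}$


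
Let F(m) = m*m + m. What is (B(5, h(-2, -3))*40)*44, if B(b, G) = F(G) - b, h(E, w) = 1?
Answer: -5280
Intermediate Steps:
F(m) = m + m² (F(m) = m² + m = m + m²)
B(b, G) = -b + G*(1 + G) (B(b, G) = G*(1 + G) - b = -b + G*(1 + G))
(B(5, h(-2, -3))*40)*44 = ((-1*5 + 1*(1 + 1))*40)*44 = ((-5 + 1*2)*40)*44 = ((-5 + 2)*40)*44 = -3*40*44 = -120*44 = -5280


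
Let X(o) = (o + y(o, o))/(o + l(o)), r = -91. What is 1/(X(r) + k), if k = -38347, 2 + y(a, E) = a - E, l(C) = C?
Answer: -182/6979061 ≈ -2.6078e-5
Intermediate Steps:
y(a, E) = -2 + a - E (y(a, E) = -2 + (a - E) = -2 + a - E)
X(o) = (-2 + o)/(2*o) (X(o) = (o + (-2 + o - o))/(o + o) = (o - 2)/((2*o)) = (-2 + o)*(1/(2*o)) = (-2 + o)/(2*o))
1/(X(r) + k) = 1/((1/2)*(-2 - 91)/(-91) - 38347) = 1/((1/2)*(-1/91)*(-93) - 38347) = 1/(93/182 - 38347) = 1/(-6979061/182) = -182/6979061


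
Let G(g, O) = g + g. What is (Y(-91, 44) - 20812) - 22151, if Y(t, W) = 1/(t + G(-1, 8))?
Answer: -3995560/93 ≈ -42963.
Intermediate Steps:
G(g, O) = 2*g
Y(t, W) = 1/(-2 + t) (Y(t, W) = 1/(t + 2*(-1)) = 1/(t - 2) = 1/(-2 + t))
(Y(-91, 44) - 20812) - 22151 = (1/(-2 - 91) - 20812) - 22151 = (1/(-93) - 20812) - 22151 = (-1/93 - 20812) - 22151 = -1935517/93 - 22151 = -3995560/93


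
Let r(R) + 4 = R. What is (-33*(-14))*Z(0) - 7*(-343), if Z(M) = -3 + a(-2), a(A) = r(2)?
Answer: 91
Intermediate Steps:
r(R) = -4 + R
a(A) = -2 (a(A) = -4 + 2 = -2)
Z(M) = -5 (Z(M) = -3 - 2 = -5)
(-33*(-14))*Z(0) - 7*(-343) = -33*(-14)*(-5) - 7*(-343) = 462*(-5) + 2401 = -2310 + 2401 = 91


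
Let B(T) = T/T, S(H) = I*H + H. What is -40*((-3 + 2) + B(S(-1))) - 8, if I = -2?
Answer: -8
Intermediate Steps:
S(H) = -H (S(H) = -2*H + H = -H)
B(T) = 1
-40*((-3 + 2) + B(S(-1))) - 8 = -40*((-3 + 2) + 1) - 8 = -40*(-1 + 1) - 8 = -40*0 - 8 = 0 - 8 = -8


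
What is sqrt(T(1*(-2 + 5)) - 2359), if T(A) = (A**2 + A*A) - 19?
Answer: 2*I*sqrt(590) ≈ 48.58*I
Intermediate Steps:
T(A) = -19 + 2*A**2 (T(A) = (A**2 + A**2) - 19 = 2*A**2 - 19 = -19 + 2*A**2)
sqrt(T(1*(-2 + 5)) - 2359) = sqrt((-19 + 2*(1*(-2 + 5))**2) - 2359) = sqrt((-19 + 2*(1*3)**2) - 2359) = sqrt((-19 + 2*3**2) - 2359) = sqrt((-19 + 2*9) - 2359) = sqrt((-19 + 18) - 2359) = sqrt(-1 - 2359) = sqrt(-2360) = 2*I*sqrt(590)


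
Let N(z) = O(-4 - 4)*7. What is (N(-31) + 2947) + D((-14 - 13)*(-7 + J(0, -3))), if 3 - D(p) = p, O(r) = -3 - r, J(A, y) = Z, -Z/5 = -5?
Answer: 3471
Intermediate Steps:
Z = 25 (Z = -5*(-5) = 25)
J(A, y) = 25
N(z) = 35 (N(z) = (-3 - (-4 - 4))*7 = (-3 - 1*(-8))*7 = (-3 + 8)*7 = 5*7 = 35)
D(p) = 3 - p
(N(-31) + 2947) + D((-14 - 13)*(-7 + J(0, -3))) = (35 + 2947) + (3 - (-14 - 13)*(-7 + 25)) = 2982 + (3 - (-27)*18) = 2982 + (3 - 1*(-486)) = 2982 + (3 + 486) = 2982 + 489 = 3471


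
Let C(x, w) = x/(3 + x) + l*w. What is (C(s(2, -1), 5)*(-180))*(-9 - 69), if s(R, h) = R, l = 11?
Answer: 777816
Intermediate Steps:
C(x, w) = 11*w + x/(3 + x) (C(x, w) = x/(3 + x) + 11*w = 11*w + x/(3 + x))
(C(s(2, -1), 5)*(-180))*(-9 - 69) = (((2 + 33*5 + 11*5*2)/(3 + 2))*(-180))*(-9 - 69) = (((2 + 165 + 110)/5)*(-180))*(-78) = (((⅕)*277)*(-180))*(-78) = ((277/5)*(-180))*(-78) = -9972*(-78) = 777816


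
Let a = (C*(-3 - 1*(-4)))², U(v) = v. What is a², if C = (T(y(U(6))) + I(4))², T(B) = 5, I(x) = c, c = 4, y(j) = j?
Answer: 43046721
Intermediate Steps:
I(x) = 4
C = 81 (C = (5 + 4)² = 9² = 81)
a = 6561 (a = (81*(-3 - 1*(-4)))² = (81*(-3 + 4))² = (81*1)² = 81² = 6561)
a² = 6561² = 43046721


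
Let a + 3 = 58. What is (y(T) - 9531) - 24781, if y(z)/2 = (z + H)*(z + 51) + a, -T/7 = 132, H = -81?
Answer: 1720528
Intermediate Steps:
a = 55 (a = -3 + 58 = 55)
T = -924 (T = -7*132 = -924)
y(z) = 110 + 2*(-81 + z)*(51 + z) (y(z) = 2*((z - 81)*(z + 51) + 55) = 2*((-81 + z)*(51 + z) + 55) = 2*(55 + (-81 + z)*(51 + z)) = 110 + 2*(-81 + z)*(51 + z))
(y(T) - 9531) - 24781 = ((-8152 - 60*(-924) + 2*(-924)²) - 9531) - 24781 = ((-8152 + 55440 + 2*853776) - 9531) - 24781 = ((-8152 + 55440 + 1707552) - 9531) - 24781 = (1754840 - 9531) - 24781 = 1745309 - 24781 = 1720528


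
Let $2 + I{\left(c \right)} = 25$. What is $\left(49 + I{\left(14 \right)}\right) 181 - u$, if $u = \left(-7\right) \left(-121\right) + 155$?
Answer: $12030$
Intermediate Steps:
$I{\left(c \right)} = 23$ ($I{\left(c \right)} = -2 + 25 = 23$)
$u = 1002$ ($u = 847 + 155 = 1002$)
$\left(49 + I{\left(14 \right)}\right) 181 - u = \left(49 + 23\right) 181 - 1002 = 72 \cdot 181 - 1002 = 13032 - 1002 = 12030$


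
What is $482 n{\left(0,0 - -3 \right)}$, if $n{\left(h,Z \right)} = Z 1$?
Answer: $1446$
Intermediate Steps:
$n{\left(h,Z \right)} = Z$
$482 n{\left(0,0 - -3 \right)} = 482 \left(0 - -3\right) = 482 \left(0 + 3\right) = 482 \cdot 3 = 1446$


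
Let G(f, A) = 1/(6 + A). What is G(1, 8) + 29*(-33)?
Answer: -13397/14 ≈ -956.93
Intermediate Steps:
G(1, 8) + 29*(-33) = 1/(6 + 8) + 29*(-33) = 1/14 - 957 = -13397/14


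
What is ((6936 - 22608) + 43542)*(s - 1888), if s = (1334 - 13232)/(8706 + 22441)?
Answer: -1639241885580/31147 ≈ -5.2629e+7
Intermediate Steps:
s = -11898/31147 ≈ -0.38200
((6936 - 22608) + 43542)*(s - 1888) = ((6936 - 22608) + 43542)*(-11898/31147 - 1888) = (-15672 + 43542)*(-58817434/31147) = 27870*(-58817434/31147) = -1639241885580/31147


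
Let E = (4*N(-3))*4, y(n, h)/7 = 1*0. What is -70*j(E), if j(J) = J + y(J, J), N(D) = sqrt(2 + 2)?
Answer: -2240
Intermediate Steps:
N(D) = 2 (N(D) = sqrt(4) = 2)
y(n, h) = 0 (y(n, h) = 7*(1*0) = 7*0 = 0)
E = 32 (E = (4*2)*4 = 8*4 = 32)
j(J) = J (j(J) = J + 0 = J)
-70*j(E) = -70*32 = -2240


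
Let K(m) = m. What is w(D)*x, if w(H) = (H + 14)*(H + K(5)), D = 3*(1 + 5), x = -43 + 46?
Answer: 2208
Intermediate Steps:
x = 3
D = 18 (D = 3*6 = 18)
w(H) = (5 + H)*(14 + H) (w(H) = (H + 14)*(H + 5) = (14 + H)*(5 + H) = (5 + H)*(14 + H))
w(D)*x = (70 + 18² + 19*18)*3 = (70 + 324 + 342)*3 = 736*3 = 2208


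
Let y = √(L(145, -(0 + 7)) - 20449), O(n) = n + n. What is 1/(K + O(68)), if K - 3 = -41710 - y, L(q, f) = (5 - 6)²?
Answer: I/(3*(-13857*I + 4*√142)) ≈ -2.4055e-5 + 8.2745e-8*I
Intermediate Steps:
O(n) = 2*n
L(q, f) = 1 (L(q, f) = (-1)² = 1)
y = 12*I*√142 (y = √(1 - 20449) = √(-20448) = 12*I*√142 ≈ 143.0*I)
K = -41707 - 12*I*√142 (K = 3 + (-41710 - 12*I*√142) = -41707 - 12*I*√142 ≈ -41707.0 - 143.0*I)
1/(K + O(68)) = 1/((-41707 - 12*I*√142) + 2*68) = 1/((-41707 - 12*I*√142) + 136) = 1/(-41571 - 12*I*√142)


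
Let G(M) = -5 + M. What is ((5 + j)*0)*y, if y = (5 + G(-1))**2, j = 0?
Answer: 0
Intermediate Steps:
y = 1 (y = (5 + (-5 - 1))**2 = (5 - 6)**2 = (-1)**2 = 1)
((5 + j)*0)*y = ((5 + 0)*0)*1 = (5*0)*1 = 0*1 = 0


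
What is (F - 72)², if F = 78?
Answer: 36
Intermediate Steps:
(F - 72)² = (78 - 72)² = 6² = 36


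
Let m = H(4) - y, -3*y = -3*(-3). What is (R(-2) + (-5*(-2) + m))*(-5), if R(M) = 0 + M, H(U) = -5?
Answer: -30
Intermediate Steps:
y = -3 (y = -(-1)*(-3) = -⅓*9 = -3)
m = -2 (m = -5 - 1*(-3) = -5 + 3 = -2)
R(M) = M
(R(-2) + (-5*(-2) + m))*(-5) = (-2 + (-5*(-2) - 2))*(-5) = (-2 + (10 - 2))*(-5) = (-2 + 8)*(-5) = 6*(-5) = -30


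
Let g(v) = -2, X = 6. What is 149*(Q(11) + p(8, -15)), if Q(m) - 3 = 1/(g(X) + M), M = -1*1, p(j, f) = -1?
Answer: 745/3 ≈ 248.33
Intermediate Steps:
M = -1
Q(m) = 8/3 (Q(m) = 3 + 1/(-2 - 1) = 3 + 1/(-3) = 3 - ⅓ = 8/3)
149*(Q(11) + p(8, -15)) = 149*(8/3 - 1) = 149*(5/3) = 745/3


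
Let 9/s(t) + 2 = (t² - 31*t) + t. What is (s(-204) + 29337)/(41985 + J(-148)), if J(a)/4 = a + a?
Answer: 1400372367/1947594934 ≈ 0.71903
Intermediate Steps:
J(a) = 8*a (J(a) = 4*(a + a) = 4*(2*a) = 8*a)
s(t) = 9/(-2 + t² - 30*t) (s(t) = 9/(-2 + ((t² - 31*t) + t)) = 9/(-2 + (t² - 30*t)) = 9/(-2 + t² - 30*t))
(s(-204) + 29337)/(41985 + J(-148)) = (9/(-2 + (-204)² - 30*(-204)) + 29337)/(41985 + 8*(-148)) = (9/(-2 + 41616 + 6120) + 29337)/(41985 - 1184) = (9/47734 + 29337)/40801 = (9*(1/47734) + 29337)*(1/40801) = (9/47734 + 29337)*(1/40801) = (1400372367/47734)*(1/40801) = 1400372367/1947594934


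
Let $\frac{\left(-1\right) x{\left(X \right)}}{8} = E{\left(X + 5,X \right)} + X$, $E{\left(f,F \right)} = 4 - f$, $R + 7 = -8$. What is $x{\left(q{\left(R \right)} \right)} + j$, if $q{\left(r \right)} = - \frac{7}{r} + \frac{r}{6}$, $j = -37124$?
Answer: $-37116$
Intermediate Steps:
$R = -15$ ($R = -7 - 8 = -15$)
$q{\left(r \right)} = - \frac{7}{r} + \frac{r}{6}$ ($q{\left(r \right)} = - \frac{7}{r} + r \frac{1}{6} = - \frac{7}{r} + \frac{r}{6}$)
$x{\left(X \right)} = 8$ ($x{\left(X \right)} = - 8 \left(\left(4 - \left(X + 5\right)\right) + X\right) = - 8 \left(\left(4 - \left(5 + X\right)\right) + X\right) = - 8 \left(\left(-1 - X\right) + X\right) = \left(-8\right) \left(-1\right) = 8$)
$x{\left(q{\left(R \right)} \right)} + j = 8 - 37124 = -37116$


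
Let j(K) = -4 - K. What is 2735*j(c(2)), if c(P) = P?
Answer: -16410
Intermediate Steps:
2735*j(c(2)) = 2735*(-4 - 1*2) = 2735*(-4 - 2) = 2735*(-6) = -16410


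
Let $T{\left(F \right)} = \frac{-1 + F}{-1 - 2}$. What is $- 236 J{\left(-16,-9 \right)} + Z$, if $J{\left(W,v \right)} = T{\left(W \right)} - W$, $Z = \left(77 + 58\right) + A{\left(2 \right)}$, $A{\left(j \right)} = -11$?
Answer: $- \frac{14968}{3} \approx -4989.3$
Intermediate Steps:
$T{\left(F \right)} = \frac{1}{3} - \frac{F}{3}$ ($T{\left(F \right)} = \frac{-1 + F}{-3} = \left(-1 + F\right) \left(- \frac{1}{3}\right) = \frac{1}{3} - \frac{F}{3}$)
$Z = 124$ ($Z = \left(77 + 58\right) - 11 = 135 - 11 = 124$)
$J{\left(W,v \right)} = \frac{1}{3} - \frac{4 W}{3}$ ($J{\left(W,v \right)} = \left(\frac{1}{3} - \frac{W}{3}\right) - W = \frac{1}{3} - \frac{4 W}{3}$)
$- 236 J{\left(-16,-9 \right)} + Z = - 236 \left(\frac{1}{3} - - \frac{64}{3}\right) + 124 = - 236 \left(\frac{1}{3} + \frac{64}{3}\right) + 124 = \left(-236\right) \frac{65}{3} + 124 = - \frac{15340}{3} + 124 = - \frac{14968}{3}$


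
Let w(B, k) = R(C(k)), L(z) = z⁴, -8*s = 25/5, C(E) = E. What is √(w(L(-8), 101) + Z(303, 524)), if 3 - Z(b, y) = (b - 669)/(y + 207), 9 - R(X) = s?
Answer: √112221658/2924 ≈ 3.6229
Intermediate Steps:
s = -5/8 (s = -25/(8*5) = -⅛*5 = -5/8 ≈ -0.62500)
R(X) = 77/8 (R(X) = 9 - 1*(-5/8) = 9 + 5/8 = 77/8)
w(B, k) = 77/8
Z(b, y) = 3 - (-669 + b)/(207 + y) (Z(b, y) = 3 - (b - 669)/(y + 207) = 3 - (-669 + b)/(207 + y))
√(w(L(-8), 101) + Z(303, 524)) = √(77/8 + (1290 - 1*303 + 3*524)/(207 + 524)) = √(77/8 + (1290 - 303 + 1572)/731) = √(77/8 + (1/731)*2559) = √(77/8 + 2559/731) = √(76759/5848) = √112221658/2924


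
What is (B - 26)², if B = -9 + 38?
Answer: 9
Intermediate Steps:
B = 29
(B - 26)² = (29 - 26)² = 3² = 9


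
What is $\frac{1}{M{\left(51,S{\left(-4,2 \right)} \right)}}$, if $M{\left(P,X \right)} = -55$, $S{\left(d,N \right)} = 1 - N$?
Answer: $- \frac{1}{55} \approx -0.018182$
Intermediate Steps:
$\frac{1}{M{\left(51,S{\left(-4,2 \right)} \right)}} = \frac{1}{-55} = - \frac{1}{55}$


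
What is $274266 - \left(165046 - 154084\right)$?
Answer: $263304$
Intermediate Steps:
$274266 - \left(165046 - 154084\right) = 274266 - 10962 = 263304$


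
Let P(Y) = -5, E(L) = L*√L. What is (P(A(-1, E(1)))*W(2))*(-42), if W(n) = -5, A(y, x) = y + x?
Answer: -1050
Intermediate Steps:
E(L) = L^(3/2)
A(y, x) = x + y
(P(A(-1, E(1)))*W(2))*(-42) = -5*(-5)*(-42) = 25*(-42) = -1050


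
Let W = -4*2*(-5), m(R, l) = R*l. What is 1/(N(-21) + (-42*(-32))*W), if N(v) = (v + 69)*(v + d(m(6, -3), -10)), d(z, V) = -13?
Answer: 1/52128 ≈ 1.9184e-5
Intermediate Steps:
W = 40 (W = -8*(-5) = 40)
N(v) = (-13 + v)*(69 + v) (N(v) = (v + 69)*(v - 13) = (69 + v)*(-13 + v) = (-13 + v)*(69 + v))
1/(N(-21) + (-42*(-32))*W) = 1/((-897 + (-21)**2 + 56*(-21)) - 42*(-32)*40) = 1/((-897 + 441 - 1176) + 1344*40) = 1/(-1632 + 53760) = 1/52128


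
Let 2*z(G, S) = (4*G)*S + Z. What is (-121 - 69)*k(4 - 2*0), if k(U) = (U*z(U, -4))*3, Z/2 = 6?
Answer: 59280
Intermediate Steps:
Z = 12 (Z = 2*6 = 12)
z(G, S) = 6 + 2*G*S (z(G, S) = ((4*G)*S + 12)/2 = (4*G*S + 12)/2 = (12 + 4*G*S)/2 = 6 + 2*G*S)
k(U) = 3*U*(6 - 8*U) (k(U) = (U*(6 + 2*U*(-4)))*3 = (U*(6 - 8*U))*3 = 3*U*(6 - 8*U))
(-121 - 69)*k(4 - 2*0) = (-121 - 69)*(6*(4 - 2*0)*(3 - 4*(4 - 2*0))) = -1140*(4 + 0)*(3 - 4*(4 + 0)) = -1140*4*(3 - 4*4) = -1140*4*(3 - 16) = -1140*4*(-13) = -190*(-312) = 59280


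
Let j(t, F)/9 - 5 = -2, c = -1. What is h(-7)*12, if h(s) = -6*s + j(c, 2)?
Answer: 828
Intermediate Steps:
j(t, F) = 27 (j(t, F) = 45 + 9*(-2) = 45 - 18 = 27)
h(s) = 27 - 6*s (h(s) = -6*s + 27 = 27 - 6*s)
h(-7)*12 = (27 - 6*(-7))*12 = (27 + 42)*12 = 69*12 = 828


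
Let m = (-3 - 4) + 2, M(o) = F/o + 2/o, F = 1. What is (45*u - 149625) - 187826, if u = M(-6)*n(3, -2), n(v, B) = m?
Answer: -674677/2 ≈ -3.3734e+5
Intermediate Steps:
M(o) = 3/o (M(o) = 1/o + 2/o = 3/o)
m = -5 (m = -7 + 2 = -5)
n(v, B) = -5
u = 5/2 (u = (3/(-6))*(-5) = (3*(-⅙))*(-5) = -½*(-5) = 5/2 ≈ 2.5000)
(45*u - 149625) - 187826 = (45*(5/2) - 149625) - 187826 = (225/2 - 149625) - 187826 = -299025/2 - 187826 = -674677/2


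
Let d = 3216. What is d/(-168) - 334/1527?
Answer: -206956/10689 ≈ -19.362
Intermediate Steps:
d/(-168) - 334/1527 = 3216/(-168) - 334/1527 = 3216*(-1/168) - 334*1/1527 = -134/7 - 334/1527 = -206956/10689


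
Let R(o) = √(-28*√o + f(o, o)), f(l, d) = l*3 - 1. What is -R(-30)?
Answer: -√(-91 - 28*I*√30) ≈ -6.6079 + 11.604*I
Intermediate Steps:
f(l, d) = -1 + 3*l (f(l, d) = 3*l - 1 = -1 + 3*l)
R(o) = √(-1 - 28*√o + 3*o) (R(o) = √(-28*√o + (-1 + 3*o)) = √(-1 - 28*√o + 3*o))
-R(-30) = -√(-1 - 28*I*√30 + 3*(-30)) = -√(-1 - 28*I*√30 - 90) = -√(-91 - 28*I*√30)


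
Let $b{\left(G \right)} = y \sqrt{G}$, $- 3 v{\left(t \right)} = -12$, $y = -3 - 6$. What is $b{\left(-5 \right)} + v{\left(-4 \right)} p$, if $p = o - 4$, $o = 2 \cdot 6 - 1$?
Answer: $28 - 9 i \sqrt{5} \approx 28.0 - 20.125 i$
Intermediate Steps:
$y = -9$ ($y = -3 - 6 = -9$)
$v{\left(t \right)} = 4$ ($v{\left(t \right)} = \left(- \frac{1}{3}\right) \left(-12\right) = 4$)
$b{\left(G \right)} = - 9 \sqrt{G}$
$o = 11$ ($o = 12 - 1 = 11$)
$p = 7$ ($p = 11 - 4 = 7$)
$b{\left(-5 \right)} + v{\left(-4 \right)} p = - 9 \sqrt{-5} + 4 \cdot 7 = - 9 i \sqrt{5} + 28 = 28 - 9 i \sqrt{5}$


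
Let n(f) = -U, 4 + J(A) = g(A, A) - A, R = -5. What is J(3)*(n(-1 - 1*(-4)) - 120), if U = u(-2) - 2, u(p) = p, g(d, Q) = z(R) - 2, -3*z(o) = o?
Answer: 2552/3 ≈ 850.67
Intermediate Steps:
z(o) = -o/3
g(d, Q) = -⅓ (g(d, Q) = -⅓*(-5) - 2 = 5/3 - 2 = -⅓)
U = -4 (U = -2 - 2 = -4)
J(A) = -13/3 - A (J(A) = -4 + (-⅓ - A) = -13/3 - A)
n(f) = 4 (n(f) = -1*(-4) = 4)
J(3)*(n(-1 - 1*(-4)) - 120) = (-13/3 - 1*3)*(4 - 120) = (-13/3 - 3)*(-116) = -22/3*(-116) = 2552/3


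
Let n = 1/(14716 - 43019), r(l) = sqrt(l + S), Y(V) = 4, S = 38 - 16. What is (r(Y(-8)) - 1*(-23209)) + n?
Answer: 656884326/28303 + sqrt(26) ≈ 23214.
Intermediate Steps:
S = 22
r(l) = sqrt(22 + l) (r(l) = sqrt(l + 22) = sqrt(22 + l))
n = -1/28303 (n = 1/(-28303) = -1/28303 ≈ -3.5332e-5)
(r(Y(-8)) - 1*(-23209)) + n = (sqrt(22 + 4) - 1*(-23209)) - 1/28303 = (sqrt(26) + 23209) - 1/28303 = (23209 + sqrt(26)) - 1/28303 = 656884326/28303 + sqrt(26)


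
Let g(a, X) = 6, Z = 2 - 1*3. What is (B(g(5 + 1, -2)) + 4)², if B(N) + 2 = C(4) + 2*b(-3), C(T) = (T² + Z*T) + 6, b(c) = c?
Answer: 196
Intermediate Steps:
Z = -1 (Z = 2 - 3 = -1)
C(T) = 6 + T² - T (C(T) = (T² - T) + 6 = 6 + T² - T)
B(N) = 10 (B(N) = -2 + ((6 + 4² - 1*4) + 2*(-3)) = -2 + ((6 + 16 - 4) - 6) = -2 + (18 - 6) = -2 + 12 = 10)
(B(g(5 + 1, -2)) + 4)² = (10 + 4)² = 14² = 196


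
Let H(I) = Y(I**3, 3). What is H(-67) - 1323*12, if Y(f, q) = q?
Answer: -15873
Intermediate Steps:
H(I) = 3
H(-67) - 1323*12 = 3 - 1323*12 = 3 - 15876 = -15873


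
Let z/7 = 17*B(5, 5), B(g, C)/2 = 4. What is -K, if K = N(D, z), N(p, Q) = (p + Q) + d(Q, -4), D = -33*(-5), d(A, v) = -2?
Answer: -1115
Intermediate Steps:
B(g, C) = 8 (B(g, C) = 2*4 = 8)
z = 952 (z = 7*(17*8) = 7*136 = 952)
D = 165
N(p, Q) = -2 + Q + p (N(p, Q) = (p + Q) - 2 = (Q + p) - 2 = -2 + Q + p)
K = 1115 (K = -2 + 952 + 165 = 1115)
-K = -1*1115 = -1115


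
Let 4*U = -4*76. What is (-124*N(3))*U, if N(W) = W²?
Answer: 84816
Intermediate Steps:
U = -76 (U = (-4*76)/4 = (¼)*(-304) = -76)
(-124*N(3))*U = -124*3²*(-76) = -124*9*(-76) = -1116*(-76) = 84816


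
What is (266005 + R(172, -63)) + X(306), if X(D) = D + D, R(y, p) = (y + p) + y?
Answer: 266898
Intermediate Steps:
R(y, p) = p + 2*y (R(y, p) = (p + y) + y = p + 2*y)
X(D) = 2*D
(266005 + R(172, -63)) + X(306) = (266005 + (-63 + 2*172)) + 2*306 = (266005 + (-63 + 344)) + 612 = (266005 + 281) + 612 = 266286 + 612 = 266898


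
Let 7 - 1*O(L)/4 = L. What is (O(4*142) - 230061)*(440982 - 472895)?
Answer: 7413549465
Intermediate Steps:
O(L) = 28 - 4*L
(O(4*142) - 230061)*(440982 - 472895) = ((28 - 16*142) - 230061)*(440982 - 472895) = ((28 - 4*568) - 230061)*(-31913) = ((28 - 2272) - 230061)*(-31913) = (-2244 - 230061)*(-31913) = -232305*(-31913) = 7413549465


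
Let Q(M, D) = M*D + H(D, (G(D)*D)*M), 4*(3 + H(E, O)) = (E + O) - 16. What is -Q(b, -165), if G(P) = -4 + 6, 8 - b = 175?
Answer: -165137/4 ≈ -41284.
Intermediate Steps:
b = -167 (b = 8 - 1*175 = 8 - 175 = -167)
G(P) = 2
H(E, O) = -7 + E/4 + O/4 (H(E, O) = -3 + ((E + O) - 16)/4 = -3 + (-16 + E + O)/4 = -3 + (-4 + E/4 + O/4) = -7 + E/4 + O/4)
Q(M, D) = -7 + D/4 + 3*D*M/2 (Q(M, D) = M*D + (-7 + D/4 + ((2*D)*M)/4) = D*M + (-7 + D/4 + (2*D*M)/4) = D*M + (-7 + D/4 + D*M/2) = -7 + D/4 + 3*D*M/2)
-Q(b, -165) = -(-7 + (¼)*(-165) + (3/2)*(-165)*(-167)) = -(-7 - 165/4 + 82665/2) = -1*165137/4 = -165137/4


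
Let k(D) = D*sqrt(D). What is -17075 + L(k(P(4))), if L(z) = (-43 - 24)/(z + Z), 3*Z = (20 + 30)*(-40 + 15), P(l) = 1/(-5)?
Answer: 25*(-2049*sqrt(5) + 21343549*I)/(-31250*I + 3*sqrt(5)) ≈ -17075.0 - 3.4518e-5*I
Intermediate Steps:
P(l) = -1/5
k(D) = D**(3/2)
Z = -1250/3 (Z = ((20 + 30)*(-40 + 15))/3 = (50*(-25))/3 = (1/3)*(-1250) = -1250/3 ≈ -416.67)
L(z) = -67/(-1250/3 + z) (L(z) = (-43 - 24)/(z - 1250/3) = -67/(-1250/3 + z))
-17075 + L(k(P(4))) = -17075 - 201/(-1250 + 3*(-1/5)**(3/2)) = -17075 - 201/(-1250 + 3*(-I*sqrt(5)/25)) = -17075 - 201/(-1250 - 3*I*sqrt(5)/25)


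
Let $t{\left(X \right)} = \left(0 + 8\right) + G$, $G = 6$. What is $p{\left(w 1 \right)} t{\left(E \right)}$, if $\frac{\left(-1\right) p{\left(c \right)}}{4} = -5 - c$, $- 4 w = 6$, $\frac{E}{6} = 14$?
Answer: $196$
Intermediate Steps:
$E = 84$ ($E = 6 \cdot 14 = 84$)
$w = - \frac{3}{2}$ ($w = \left(- \frac{1}{4}\right) 6 = - \frac{3}{2} \approx -1.5$)
$t{\left(X \right)} = 14$ ($t{\left(X \right)} = \left(0 + 8\right) + 6 = 8 + 6 = 14$)
$p{\left(c \right)} = 20 + 4 c$ ($p{\left(c \right)} = - 4 \left(-5 - c\right) = 20 + 4 c$)
$p{\left(w 1 \right)} t{\left(E \right)} = \left(20 + 4 \left(\left(- \frac{3}{2}\right) 1\right)\right) 14 = \left(20 + 4 \left(- \frac{3}{2}\right)\right) 14 = \left(20 - 6\right) 14 = 14 \cdot 14 = 196$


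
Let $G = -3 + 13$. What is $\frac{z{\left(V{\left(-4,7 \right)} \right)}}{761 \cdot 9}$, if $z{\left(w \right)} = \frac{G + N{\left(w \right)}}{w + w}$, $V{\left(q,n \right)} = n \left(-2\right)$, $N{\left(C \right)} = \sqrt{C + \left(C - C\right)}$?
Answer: $- \frac{5}{95886} - \frac{i \sqrt{14}}{191772} \approx -5.2145 \cdot 10^{-5} - 1.9511 \cdot 10^{-5} i$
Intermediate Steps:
$N{\left(C \right)} = \sqrt{C}$ ($N{\left(C \right)} = \sqrt{C + 0} = \sqrt{C}$)
$V{\left(q,n \right)} = - 2 n$
$G = 10$
$z{\left(w \right)} = \frac{10 + \sqrt{w}}{2 w}$ ($z{\left(w \right)} = \frac{10 + \sqrt{w}}{w + w} = \frac{10 + \sqrt{w}}{2 w}$)
$\frac{z{\left(V{\left(-4,7 \right)} \right)}}{761 \cdot 9} = \frac{\frac{1}{2} \frac{1}{\left(-2\right) 7} \left(10 + \sqrt{\left(-2\right) 7}\right)}{761 \cdot 9} = \frac{\frac{1}{2} \frac{1}{-14} \left(10 + \sqrt{-14}\right)}{6849} = \frac{1}{2} \left(- \frac{1}{14}\right) \left(10 + i \sqrt{14}\right) \frac{1}{6849} = \left(- \frac{5}{14} - \frac{i \sqrt{14}}{28}\right) \frac{1}{6849} = - \frac{5}{95886} - \frac{i \sqrt{14}}{191772}$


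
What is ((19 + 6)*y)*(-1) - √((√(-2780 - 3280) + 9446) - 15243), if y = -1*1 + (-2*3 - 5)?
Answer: 300 - √(-5797 + 2*I*√1515) ≈ 299.49 - 76.14*I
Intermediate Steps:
y = -12 (y = -1 + (-6 - 5) = -1 - 11 = -12)
((19 + 6)*y)*(-1) - √((√(-2780 - 3280) + 9446) - 15243) = ((19 + 6)*(-12))*(-1) - √((√(-2780 - 3280) + 9446) - 15243) = (25*(-12))*(-1) - √((√(-6060) + 9446) - 15243) = -300*(-1) - √((2*I*√1515 + 9446) - 15243) = 300 - √((9446 + 2*I*√1515) - 15243) = 300 - √(-5797 + 2*I*√1515)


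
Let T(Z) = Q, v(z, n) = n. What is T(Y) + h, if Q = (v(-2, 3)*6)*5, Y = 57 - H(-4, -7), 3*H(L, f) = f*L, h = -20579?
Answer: -20489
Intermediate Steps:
H(L, f) = L*f/3 (H(L, f) = (f*L)/3 = (L*f)/3 = L*f/3)
Y = 143/3 (Y = 57 - (-4)*(-7)/3 = 57 - 1*28/3 = 57 - 28/3 = 143/3 ≈ 47.667)
Q = 90 (Q = (3*6)*5 = 18*5 = 90)
T(Z) = 90
T(Y) + h = 90 - 20579 = -20489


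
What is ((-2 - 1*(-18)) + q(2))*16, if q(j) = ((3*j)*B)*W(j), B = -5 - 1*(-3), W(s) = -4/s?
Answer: 640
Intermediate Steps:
B = -2 (B = -5 + 3 = -2)
q(j) = 24 (q(j) = ((3*j)*(-2))*(-4/j) = (-6*j)*(-4/j) = 24)
((-2 - 1*(-18)) + q(2))*16 = ((-2 - 1*(-18)) + 24)*16 = ((-2 + 18) + 24)*16 = (16 + 24)*16 = 40*16 = 640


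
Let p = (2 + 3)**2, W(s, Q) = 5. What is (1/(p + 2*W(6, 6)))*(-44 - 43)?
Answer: -87/35 ≈ -2.4857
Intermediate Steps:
p = 25 (p = 5**2 = 25)
(1/(p + 2*W(6, 6)))*(-44 - 43) = (1/(25 + 2*5))*(-44 - 43) = (1/(25 + 10))*(-87) = (1/35)*(-87) = -87/35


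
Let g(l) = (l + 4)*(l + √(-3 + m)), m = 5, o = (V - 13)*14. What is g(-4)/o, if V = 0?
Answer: 0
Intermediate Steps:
o = -182 (o = (0 - 13)*14 = -13*14 = -182)
g(l) = (4 + l)*(l + √2) (g(l) = (l + 4)*(l + √(-3 + 5)) = (4 + l)*(l + √2))
g(-4)/o = ((-4)² + 4*(-4) + 4*√2 - 4*√2)/(-182) = (16 - 16 + 4*√2 - 4*√2)*(-1/182) = 0*(-1/182) = 0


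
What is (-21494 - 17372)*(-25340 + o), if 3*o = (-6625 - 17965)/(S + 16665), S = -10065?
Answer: 975063581347/990 ≈ 9.8491e+8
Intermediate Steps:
o = -2459/1980 (o = ((-6625 - 17965)/(-10065 + 16665))/3 = (-24590/6600)/3 = (-24590*1/6600)/3 = (⅓)*(-2459/660) = -2459/1980 ≈ -1.2419)
(-21494 - 17372)*(-25340 + o) = (-21494 - 17372)*(-25340 - 2459/1980) = -38866*(-50175659/1980) = 975063581347/990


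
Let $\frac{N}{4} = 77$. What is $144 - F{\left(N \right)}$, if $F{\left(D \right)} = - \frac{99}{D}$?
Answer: $\frac{4041}{28} \approx 144.32$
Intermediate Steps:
$N = 308$ ($N = 4 \cdot 77 = 308$)
$144 - F{\left(N \right)} = 144 - - \frac{99}{308} = 144 - \left(-99\right) \frac{1}{308} = 144 - - \frac{9}{28} = 144 + \frac{9}{28} = \frac{4041}{28}$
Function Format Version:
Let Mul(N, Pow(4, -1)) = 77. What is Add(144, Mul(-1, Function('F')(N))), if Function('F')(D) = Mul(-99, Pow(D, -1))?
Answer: Rational(4041, 28) ≈ 144.32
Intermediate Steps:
N = 308 (N = Mul(4, 77) = 308)
Add(144, Mul(-1, Function('F')(N))) = Add(144, Mul(-1, Mul(-99, Pow(308, -1)))) = Add(144, Mul(-1, Mul(-99, Rational(1, 308)))) = Add(144, Mul(-1, Rational(-9, 28))) = Add(144, Rational(9, 28)) = Rational(4041, 28)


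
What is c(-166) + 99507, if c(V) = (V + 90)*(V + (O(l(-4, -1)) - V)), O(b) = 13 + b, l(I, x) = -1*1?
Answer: 98595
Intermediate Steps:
l(I, x) = -1
c(V) = 1080 + 12*V (c(V) = (V + 90)*(V + ((13 - 1) - V)) = (90 + V)*(V + (12 - V)) = (90 + V)*12 = 1080 + 12*V)
c(-166) + 99507 = (1080 + 12*(-166)) + 99507 = (1080 - 1992) + 99507 = -912 + 99507 = 98595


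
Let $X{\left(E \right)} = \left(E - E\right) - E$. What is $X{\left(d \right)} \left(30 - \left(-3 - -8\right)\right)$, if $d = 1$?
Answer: $-25$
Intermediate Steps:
$X{\left(E \right)} = - E$ ($X{\left(E \right)} = 0 - E = - E$)
$X{\left(d \right)} \left(30 - \left(-3 - -8\right)\right) = \left(-1\right) 1 \left(30 - \left(-3 - -8\right)\right) = - (30 - \left(-3 + 8\right)) = - (30 - 5) = \left(-1\right) 25 = -25$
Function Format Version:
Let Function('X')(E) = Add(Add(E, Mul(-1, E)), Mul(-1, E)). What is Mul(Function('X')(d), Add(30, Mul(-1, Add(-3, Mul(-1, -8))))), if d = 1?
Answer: -25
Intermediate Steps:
Function('X')(E) = Mul(-1, E) (Function('X')(E) = Add(0, Mul(-1, E)) = Mul(-1, E))
Mul(Function('X')(d), Add(30, Mul(-1, Add(-3, Mul(-1, -8))))) = Mul(Mul(-1, 1), Add(30, Mul(-1, Add(-3, Mul(-1, -8))))) = Mul(-1, Add(30, Mul(-1, Add(-3, 8)))) = Mul(-1, Add(30, Mul(-1, 5))) = Mul(-1, Add(30, -5)) = Mul(-1, 25) = -25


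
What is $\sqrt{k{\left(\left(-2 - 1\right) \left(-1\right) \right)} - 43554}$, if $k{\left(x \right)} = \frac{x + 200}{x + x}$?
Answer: $\frac{511 i \sqrt{6}}{6} \approx 208.61 i$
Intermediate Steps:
$k{\left(x \right)} = \frac{200 + x}{2 x}$
$\sqrt{k{\left(\left(-2 - 1\right) \left(-1\right) \right)} - 43554} = \sqrt{\frac{200 + \left(-2 - 1\right) \left(-1\right)}{2 \left(-2 - 1\right) \left(-1\right)} - 43554} = \sqrt{\frac{200 - -3}{2 \left(\left(-3\right) \left(-1\right)\right)} - 43554} = \sqrt{\frac{200 + 3}{2 \cdot 3} - 43554} = \sqrt{\frac{1}{2} \cdot \frac{1}{3} \cdot 203 - 43554} = \sqrt{\frac{203}{6} - 43554} = \sqrt{- \frac{261121}{6}} = \frac{511 i \sqrt{6}}{6}$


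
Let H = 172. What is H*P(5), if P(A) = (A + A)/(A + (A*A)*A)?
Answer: 172/13 ≈ 13.231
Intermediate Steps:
P(A) = 2*A/(A + A³) (P(A) = (2*A)/(A + A²*A) = (2*A)/(A + A³) = 2*A/(A + A³))
H*P(5) = 172*(2/(1 + 5²)) = 172*(2/(1 + 25)) = 172*(2/26) = 172*(2*(1/26)) = 172*(1/13) = 172/13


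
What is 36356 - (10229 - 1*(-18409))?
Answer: 7718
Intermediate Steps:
36356 - (10229 - 1*(-18409)) = 36356 - (10229 + 18409) = 36356 - 1*28638 = 36356 - 28638 = 7718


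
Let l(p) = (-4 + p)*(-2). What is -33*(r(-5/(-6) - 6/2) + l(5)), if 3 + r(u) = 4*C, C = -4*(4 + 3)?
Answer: 3861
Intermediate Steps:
C = -28 (C = -4*7 = -28)
l(p) = 8 - 2*p
r(u) = -115 (r(u) = -3 + 4*(-28) = -3 - 112 = -115)
-33*(r(-5/(-6) - 6/2) + l(5)) = -33*(-115 + (8 - 2*5)) = -33*(-115 + (8 - 10)) = -33*(-115 - 2) = -33*(-117) = 3861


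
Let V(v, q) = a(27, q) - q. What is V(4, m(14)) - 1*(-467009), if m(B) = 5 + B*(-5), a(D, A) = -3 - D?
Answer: 467044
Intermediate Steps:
m(B) = 5 - 5*B
V(v, q) = -30 - q (V(v, q) = (-3 - 1*27) - q = (-3 - 27) - q = -30 - q)
V(4, m(14)) - 1*(-467009) = (-30 - (5 - 5*14)) - 1*(-467009) = (-30 - (5 - 70)) + 467009 = (-30 - 1*(-65)) + 467009 = (-30 + 65) + 467009 = 35 + 467009 = 467044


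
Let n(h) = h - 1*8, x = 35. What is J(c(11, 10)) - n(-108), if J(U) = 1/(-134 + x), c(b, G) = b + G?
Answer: 11483/99 ≈ 115.99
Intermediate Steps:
n(h) = -8 + h (n(h) = h - 8 = -8 + h)
c(b, G) = G + b
J(U) = -1/99 (J(U) = 1/(-134 + 35) = 1/(-99) = -1/99)
J(c(11, 10)) - n(-108) = -1/99 - (-8 - 108) = -1/99 - 1*(-116) = -1/99 + 116 = 11483/99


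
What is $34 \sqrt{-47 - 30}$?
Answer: $34 i \sqrt{77} \approx 298.35 i$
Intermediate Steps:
$34 \sqrt{-47 - 30} = 34 \sqrt{-77} = 34 i \sqrt{77}$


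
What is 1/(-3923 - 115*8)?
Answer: -1/4843 ≈ -0.00020648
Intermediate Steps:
1/(-3923 - 115*8) = 1/(-3923 - 920) = 1/(-4843) = -1/4843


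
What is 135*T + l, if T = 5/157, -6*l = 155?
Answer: -20285/942 ≈ -21.534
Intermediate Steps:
l = -155/6 (l = -⅙*155 = -155/6 ≈ -25.833)
T = 5/157 (T = 5*(1/157) = 5/157 ≈ 0.031847)
135*T + l = 135*(5/157) - 155/6 = 675/157 - 155/6 = -20285/942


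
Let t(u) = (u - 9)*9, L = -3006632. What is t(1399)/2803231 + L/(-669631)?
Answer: 8436661111802/1877130377761 ≈ 4.4944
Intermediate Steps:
t(u) = -81 + 9*u (t(u) = (-9 + u)*9 = -81 + 9*u)
t(1399)/2803231 + L/(-669631) = (-81 + 9*1399)/2803231 - 3006632/(-669631) = (-81 + 12591)*(1/2803231) - 3006632*(-1/669631) = 12510*(1/2803231) + 3006632/669631 = 12510/2803231 + 3006632/669631 = 8436661111802/1877130377761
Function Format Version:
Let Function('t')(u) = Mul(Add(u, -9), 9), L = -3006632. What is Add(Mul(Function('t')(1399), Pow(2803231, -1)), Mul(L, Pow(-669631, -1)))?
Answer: Rational(8436661111802, 1877130377761) ≈ 4.4944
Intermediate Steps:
Function('t')(u) = Add(-81, Mul(9, u)) (Function('t')(u) = Mul(Add(-9, u), 9) = Add(-81, Mul(9, u)))
Add(Mul(Function('t')(1399), Pow(2803231, -1)), Mul(L, Pow(-669631, -1))) = Add(Mul(Add(-81, Mul(9, 1399)), Pow(2803231, -1)), Mul(-3006632, Pow(-669631, -1))) = Add(Mul(Add(-81, 12591), Rational(1, 2803231)), Mul(-3006632, Rational(-1, 669631))) = Add(Mul(12510, Rational(1, 2803231)), Rational(3006632, 669631)) = Add(Rational(12510, 2803231), Rational(3006632, 669631)) = Rational(8436661111802, 1877130377761)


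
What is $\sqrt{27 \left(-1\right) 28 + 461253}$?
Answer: $\sqrt{460497} \approx 678.6$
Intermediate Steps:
$\sqrt{27 \left(-1\right) 28 + 461253} = \sqrt{\left(-27\right) 28 + 461253} = \sqrt{-756 + 461253} = \sqrt{460497}$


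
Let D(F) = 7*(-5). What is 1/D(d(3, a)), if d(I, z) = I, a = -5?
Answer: -1/35 ≈ -0.028571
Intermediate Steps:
D(F) = -35
1/D(d(3, a)) = 1/(-35) = -1/35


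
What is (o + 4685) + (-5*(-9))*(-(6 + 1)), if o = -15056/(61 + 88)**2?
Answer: 97003314/22201 ≈ 4369.3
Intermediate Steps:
o = -15056/22201 (o = -15056/(149**2) = -15056/22201 ≈ -0.67817)
(o + 4685) + (-5*(-9))*(-(6 + 1)) = (-15056/22201 + 4685) + (-5*(-9))*(-(6 + 1)) = 103996629/22201 + 45*(-1*7) = 103996629/22201 + 45*(-7) = 103996629/22201 - 315 = 97003314/22201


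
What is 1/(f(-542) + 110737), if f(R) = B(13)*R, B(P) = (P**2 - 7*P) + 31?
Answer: 1/51659 ≈ 1.9358e-5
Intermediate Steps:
B(P) = 31 + P**2 - 7*P
f(R) = 109*R (f(R) = (31 + 13**2 - 7*13)*R = (31 + 169 - 91)*R = 109*R)
1/(f(-542) + 110737) = 1/(109*(-542) + 110737) = 1/(-59078 + 110737) = 1/51659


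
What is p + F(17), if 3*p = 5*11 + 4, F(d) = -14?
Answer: 17/3 ≈ 5.6667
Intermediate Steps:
p = 59/3 (p = (5*11 + 4)/3 = (55 + 4)/3 = (1/3)*59 = 59/3 ≈ 19.667)
p + F(17) = 59/3 - 14 = 17/3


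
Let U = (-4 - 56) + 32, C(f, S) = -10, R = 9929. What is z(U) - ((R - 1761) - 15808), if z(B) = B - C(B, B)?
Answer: 7622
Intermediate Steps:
U = -28 (U = -60 + 32 = -28)
z(B) = 10 + B (z(B) = B - 1*(-10) = B + 10 = 10 + B)
z(U) - ((R - 1761) - 15808) = (10 - 28) - ((9929 - 1761) - 15808) = -18 - (8168 - 15808) = -18 - 1*(-7640) = -18 + 7640 = 7622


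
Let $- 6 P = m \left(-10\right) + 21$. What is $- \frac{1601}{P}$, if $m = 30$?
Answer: $- \frac{3202}{93} \approx -34.43$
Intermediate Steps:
$P = \frac{93}{2}$ ($P = - \frac{30 \left(-10\right) + 21}{6} = - \frac{-300 + 21}{6} = \left(- \frac{1}{6}\right) \left(-279\right) = \frac{93}{2} \approx 46.5$)
$- \frac{1601}{P} = - \frac{1601}{\frac{93}{2}} = \left(-1601\right) \frac{2}{93} = - \frac{3202}{93}$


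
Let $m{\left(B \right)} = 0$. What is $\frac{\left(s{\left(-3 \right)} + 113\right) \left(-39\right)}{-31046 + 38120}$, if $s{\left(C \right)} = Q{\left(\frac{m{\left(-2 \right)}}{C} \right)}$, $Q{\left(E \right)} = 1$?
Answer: $- \frac{247}{393} \approx -0.6285$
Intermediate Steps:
$s{\left(C \right)} = 1$
$\frac{\left(s{\left(-3 \right)} + 113\right) \left(-39\right)}{-31046 + 38120} = \frac{\left(1 + 113\right) \left(-39\right)}{-31046 + 38120} = \frac{114 \left(-39\right)}{7074} = \left(-4446\right) \frac{1}{7074} = - \frac{247}{393}$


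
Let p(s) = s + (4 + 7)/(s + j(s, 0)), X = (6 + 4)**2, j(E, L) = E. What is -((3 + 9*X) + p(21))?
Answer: -38819/42 ≈ -924.26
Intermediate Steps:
X = 100 (X = 10**2 = 100)
p(s) = s + 11/(2*s) (p(s) = s + (4 + 7)/(s + s) = s + 11/((2*s)) = s + 11*(1/(2*s)) = s + 11/(2*s))
-((3 + 9*X) + p(21)) = -((3 + 9*100) + (21 + (11/2)/21)) = -((3 + 900) + (21 + (11/2)*(1/21))) = -(903 + (21 + 11/42)) = -(903 + 893/42) = -1*38819/42 = -38819/42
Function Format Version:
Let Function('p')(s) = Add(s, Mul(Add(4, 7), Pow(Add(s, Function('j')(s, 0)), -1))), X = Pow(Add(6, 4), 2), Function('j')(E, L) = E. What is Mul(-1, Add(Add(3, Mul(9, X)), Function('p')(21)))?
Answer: Rational(-38819, 42) ≈ -924.26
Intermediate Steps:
X = 100 (X = Pow(10, 2) = 100)
Function('p')(s) = Add(s, Mul(Rational(11, 2), Pow(s, -1))) (Function('p')(s) = Add(s, Mul(Add(4, 7), Pow(Add(s, s), -1))) = Add(s, Mul(11, Pow(Mul(2, s), -1))) = Add(s, Mul(11, Mul(Rational(1, 2), Pow(s, -1)))) = Add(s, Mul(Rational(11, 2), Pow(s, -1))))
Mul(-1, Add(Add(3, Mul(9, X)), Function('p')(21))) = Mul(-1, Add(Add(3, Mul(9, 100)), Add(21, Mul(Rational(11, 2), Pow(21, -1))))) = Mul(-1, Add(Add(3, 900), Add(21, Mul(Rational(11, 2), Rational(1, 21))))) = Mul(-1, Add(903, Add(21, Rational(11, 42)))) = Mul(-1, Add(903, Rational(893, 42))) = Mul(-1, Rational(38819, 42)) = Rational(-38819, 42)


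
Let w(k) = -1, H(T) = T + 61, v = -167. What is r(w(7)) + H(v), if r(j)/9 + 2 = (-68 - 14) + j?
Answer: -871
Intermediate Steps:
H(T) = 61 + T
r(j) = -756 + 9*j (r(j) = -18 + 9*((-68 - 14) + j) = -18 + 9*(-82 + j) = -18 + (-738 + 9*j) = -756 + 9*j)
r(w(7)) + H(v) = (-756 + 9*(-1)) + (61 - 167) = (-756 - 9) - 106 = -765 - 106 = -871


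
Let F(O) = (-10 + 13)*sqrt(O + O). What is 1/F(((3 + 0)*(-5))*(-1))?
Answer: sqrt(30)/90 ≈ 0.060858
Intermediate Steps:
F(O) = 3*sqrt(2)*sqrt(O) (F(O) = 3*sqrt(2*O) = 3*(sqrt(2)*sqrt(O)) = 3*sqrt(2)*sqrt(O))
1/F(((3 + 0)*(-5))*(-1)) = 1/(3*sqrt(2)*sqrt(((3 + 0)*(-5))*(-1))) = 1/(3*sqrt(2)*sqrt((3*(-5))*(-1))) = 1/(3*sqrt(2)*sqrt(-15*(-1))) = 1/(3*sqrt(2)*sqrt(15)) = 1/(3*sqrt(30)) = sqrt(30)/90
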